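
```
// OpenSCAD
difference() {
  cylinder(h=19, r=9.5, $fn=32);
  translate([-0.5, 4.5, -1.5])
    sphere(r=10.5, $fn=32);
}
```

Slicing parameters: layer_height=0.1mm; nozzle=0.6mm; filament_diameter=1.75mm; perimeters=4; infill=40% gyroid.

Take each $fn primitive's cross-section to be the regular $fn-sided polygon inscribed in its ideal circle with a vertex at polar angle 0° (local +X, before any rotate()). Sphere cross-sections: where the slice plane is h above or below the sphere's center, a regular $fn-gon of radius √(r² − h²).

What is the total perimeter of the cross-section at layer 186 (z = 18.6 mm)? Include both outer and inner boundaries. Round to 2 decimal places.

At z = 18.6 mm: the cylinder: section is a regular 32-gon, circumradius r=9.5 (perimeter = 2·32·9.500·sin(180°/32) = 59.59 mm); the sphere at (-0.5, 4.5) is not intersected at this z (|z−center|=20.100 > r=10.5); Subtracting the remaining from the first: none of the subtracted shapes is present at this height, so the r=9.5 cylinder is unchanged — boundary = 59.59 mm. Overall, the cross-section is a single solid region. Total boundary length (outer) = 59.59 mm.

59.59 mm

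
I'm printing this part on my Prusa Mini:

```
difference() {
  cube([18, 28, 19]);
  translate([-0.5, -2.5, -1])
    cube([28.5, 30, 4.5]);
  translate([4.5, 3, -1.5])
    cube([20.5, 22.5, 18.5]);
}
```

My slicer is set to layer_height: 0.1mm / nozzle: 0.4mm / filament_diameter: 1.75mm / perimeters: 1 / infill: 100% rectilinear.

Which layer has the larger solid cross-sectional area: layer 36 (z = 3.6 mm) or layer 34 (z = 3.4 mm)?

layer 36 (z = 3.6 mm)

Layer 36 (z = 3.6): the cube (footprint 18×28) is included at this height (area 504.00 mm²); the cube at (-0.5, -2.5) does not reach this height (z outside [-1, 3.5]); the 20.5×22.5 cube at (4.5, 3) contributes its full rectangle (area 461.25 mm²); After the difference (first − rest): starting from the 18×28 cube (504.00 mm²), the 20.5×22.5 cube at (4.5, 3) partially overlaps it — only the 303.75 mm² overlap (of its 461.25 mm²) is removed, clipping the outline — area = 200.25 mm². So its area = 200.25 mm². Layer 34 (z = 3.4): the cube (footprint 18×28) is included at this height (area 504.00 mm²); the cube at (-0.5, -2.5) is present — its section is the full 28.5×30 rectangle (area 855.00 mm²); the cube at (4.5, 3) (footprint 20.5×22.5) is included at this height (area 461.25 mm²); Taking the first minus the rest: starting from the 18×28 cube (504.00 mm²), the 28.5×30 cube at (-0.5, -2.5) partially overlaps it — only the 495.00 mm² overlap (of its 855.00 mm²) is removed, clipping the outline; the 20.5×22.5 cube at (4.5, 3) misses the remaining region (no effect) — area = 9.00 mm². So its area = 9.00 mm². Layer 36 is larger (200.25 vs 9.00 mm²).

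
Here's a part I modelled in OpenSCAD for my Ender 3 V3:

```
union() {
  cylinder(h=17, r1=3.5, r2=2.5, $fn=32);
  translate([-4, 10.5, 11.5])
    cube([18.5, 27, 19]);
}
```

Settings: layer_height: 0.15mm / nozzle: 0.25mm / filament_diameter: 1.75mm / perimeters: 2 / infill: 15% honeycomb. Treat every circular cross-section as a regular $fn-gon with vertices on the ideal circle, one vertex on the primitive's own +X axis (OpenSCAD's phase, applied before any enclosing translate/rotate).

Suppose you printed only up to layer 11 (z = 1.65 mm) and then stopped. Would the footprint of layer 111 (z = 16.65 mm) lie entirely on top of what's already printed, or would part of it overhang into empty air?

part overhangs

Compare the two slices. At z = 1.65: the cone contributes a regular 32-gon of circumradius 3.403 (interpolated between r1=3.5 and r2=2.5 at t=0.097) (area = (32/2)·3.403²·sin(360°/32) = 36.15 mm²); the cube at (-4, 10.5) does not reach this height (z outside [11.5, 30.5]); Taking the union: only the cone is present, so the union is just that shape — area = 36.15 mm². At z = 16.65: the cone: at t=0.979 of its height the radius interpolates to r₁+(r₂−r₁)t = 2.521, giving a regular 32-gon of that circumradius (area = (32/2)·2.521²·sin(360°/32) = 19.83 mm²); the cube at (-4, 10.5) is present — its section is the full 18.5×27 rectangle (area 499.50 mm²); Taking the union: the 2 present regions are separate (no shared area or edge), so areas and boundary lengths simply add and each stays a separate island — area = 519.33 mm². Checking containment: at z = 16.65 the cross-section extends beyond the z = 1.65 cross-section by about 499.50 mm².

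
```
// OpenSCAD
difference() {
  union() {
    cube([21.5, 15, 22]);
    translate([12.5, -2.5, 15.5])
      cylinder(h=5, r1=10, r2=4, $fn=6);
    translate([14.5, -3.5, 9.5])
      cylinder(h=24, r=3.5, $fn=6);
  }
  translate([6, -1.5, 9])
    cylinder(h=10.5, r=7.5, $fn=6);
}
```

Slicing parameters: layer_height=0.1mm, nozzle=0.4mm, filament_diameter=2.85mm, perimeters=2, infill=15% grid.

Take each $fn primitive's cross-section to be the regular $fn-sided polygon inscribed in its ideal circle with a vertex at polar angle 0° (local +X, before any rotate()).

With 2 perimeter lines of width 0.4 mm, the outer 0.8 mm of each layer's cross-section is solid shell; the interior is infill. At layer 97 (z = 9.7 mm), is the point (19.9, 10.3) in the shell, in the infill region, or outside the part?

At z = 9.7 mm: the 21.5×15 cube contributes its full rectangle; the cone at (12.5, -2.5) is not intersected at this z (z outside [15.5, 20.5]); the r=3.5 cylinder at (14.5, -3.5) gives a regular 6-gon of circumradius 3.5 (constant along its height); Merging all regions: the 2 present regions are separate (no shared area or edge), so areas and boundary lengths simply add and each stays a separate island — 2 connected regions; the cylinder at (6, -1.5): section is a regular 6-gon, circumradius r=7.5; After the difference (first − rest): starting from that combined region, the r=7.5 cylinder at (6, -1.5) partially overlaps it — only the 55.77 mm² overlap (of its 146.14 mm²) is removed, clipping the outline — 2 connected regions. Overall, the cross-section has 2 separate islands. The nearest boundary edge runs (21.50, 15.00)→(21.50, 0.00); distance from the point to it = 1.60 mm. (Shell/infill is judged within the island containing the point — the largest one.) The point is inside the cross-section and 1.60 mm from the nearest boundary — more than the 0.8 mm shell width (2 × 0.4), so it's in the infill interior.

infill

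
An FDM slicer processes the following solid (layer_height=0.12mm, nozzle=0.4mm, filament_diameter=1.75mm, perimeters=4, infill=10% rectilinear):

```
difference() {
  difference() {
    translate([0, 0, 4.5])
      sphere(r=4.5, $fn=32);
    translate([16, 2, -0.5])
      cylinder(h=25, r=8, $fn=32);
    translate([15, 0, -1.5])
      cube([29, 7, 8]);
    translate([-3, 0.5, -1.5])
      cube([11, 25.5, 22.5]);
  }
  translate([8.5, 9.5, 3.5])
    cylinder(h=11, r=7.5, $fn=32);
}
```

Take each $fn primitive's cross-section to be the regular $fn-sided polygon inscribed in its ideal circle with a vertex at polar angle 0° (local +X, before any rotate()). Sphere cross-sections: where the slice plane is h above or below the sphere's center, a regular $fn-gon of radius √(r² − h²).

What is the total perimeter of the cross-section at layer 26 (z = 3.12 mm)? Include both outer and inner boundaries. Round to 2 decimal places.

27.12 mm

At z = 3.12 mm: the sphere: section is a regular 32-gon, circumradius = √(r²−h²) = √(4.5²−1.38²) = 4.283 (perimeter = 2·32·4.283·sin(180°/32) = 26.87 mm); the r=8 cylinder at (16, 2) gives a regular 32-gon of circumradius 8 (constant along its height) (perimeter = 2·32·8.000·sin(180°/32) = 50.18 mm); the cube at (15, 0) (footprint 29×7) is included at this height (perimeter 72.00 mm); the cube at (-3, 0.5) (footprint 11×25.5) is included at this height (perimeter 73.00 mm); After the difference (first − rest): starting from the r=4.5 sphere, the r=8 cylinder at (16, 2) misses the remaining region (no effect); the 29×7 cube at (15, 0) misses the remaining region (no effect); the 11×25.5 cube at (-3, 0.5) partially overlaps it — only the 22.34 mm² overlap (of its 280.50 mm²) is removed, clipping the outline — boundary = 27.12 mm; the cylinder at (8.5, 9.5) is absent (z outside [3.5, 14.5]); Subtracting the remaining from the first: none of the subtracted shapes is present at this height, so the result so far is unchanged — boundary = 27.12 mm. Overall, the cross-section is a single solid region. Total boundary length (outer) = 27.12 mm.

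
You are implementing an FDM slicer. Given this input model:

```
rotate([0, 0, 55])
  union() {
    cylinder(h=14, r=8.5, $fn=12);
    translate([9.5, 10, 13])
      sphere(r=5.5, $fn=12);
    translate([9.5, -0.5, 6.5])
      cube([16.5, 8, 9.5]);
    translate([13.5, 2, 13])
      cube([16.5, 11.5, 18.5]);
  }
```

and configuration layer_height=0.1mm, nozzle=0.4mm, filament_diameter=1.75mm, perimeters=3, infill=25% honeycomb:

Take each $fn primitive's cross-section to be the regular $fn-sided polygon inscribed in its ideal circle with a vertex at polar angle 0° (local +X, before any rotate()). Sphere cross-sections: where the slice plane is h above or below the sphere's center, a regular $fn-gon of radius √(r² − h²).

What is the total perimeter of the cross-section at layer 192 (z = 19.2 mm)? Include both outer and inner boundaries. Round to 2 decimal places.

56.00 mm

At z = 19.2 mm: the cylinder is not intersected at this z (z outside [0, 14]); the sphere at (9.5, 10) is absent (|z−center|=6.200 > r=5.5); the cube at (9.5, -0.5) does not reach this height (z outside [6.5, 16]); the 16.5×11.5 cube at (13.5, 2) contributes its full rectangle (perimeter 56.00 mm); Taking the union: only the 16.5×11.5 cube at (13.5, 2) is present, so the union is just that shape — boundary = 56.00 mm; (rotated 55° about Z; rotation is an isometry so areas/perimeters/island counts are preserved). Overall, the cross-section is a single solid region. Total boundary length (outer) = 56.00 mm.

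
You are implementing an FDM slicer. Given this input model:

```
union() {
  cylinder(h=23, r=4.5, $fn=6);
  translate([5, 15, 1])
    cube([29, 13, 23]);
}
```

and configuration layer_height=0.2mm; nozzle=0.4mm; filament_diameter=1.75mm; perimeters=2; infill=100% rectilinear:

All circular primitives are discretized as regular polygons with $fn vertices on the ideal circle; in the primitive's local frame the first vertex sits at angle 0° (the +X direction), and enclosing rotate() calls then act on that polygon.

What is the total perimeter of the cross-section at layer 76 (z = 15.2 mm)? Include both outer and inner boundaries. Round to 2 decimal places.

111.00 mm

At z = 15.2 mm: the cylinder: section is a regular 6-gon, circumradius r=4.5 (perimeter = 2·6·4.500·sin(180°/6) = 27.00 mm); the cube at (5, 15) (footprint 29×13) is included at this height (perimeter 84.00 mm); Taking the union: the 2 present regions are separate (no shared area or edge), so areas and boundary lengths simply add and each stays a separate island — boundary = 111.00 mm. Overall, the cross-section has 2 separate islands. Total boundary length (outer) = 111.00 mm.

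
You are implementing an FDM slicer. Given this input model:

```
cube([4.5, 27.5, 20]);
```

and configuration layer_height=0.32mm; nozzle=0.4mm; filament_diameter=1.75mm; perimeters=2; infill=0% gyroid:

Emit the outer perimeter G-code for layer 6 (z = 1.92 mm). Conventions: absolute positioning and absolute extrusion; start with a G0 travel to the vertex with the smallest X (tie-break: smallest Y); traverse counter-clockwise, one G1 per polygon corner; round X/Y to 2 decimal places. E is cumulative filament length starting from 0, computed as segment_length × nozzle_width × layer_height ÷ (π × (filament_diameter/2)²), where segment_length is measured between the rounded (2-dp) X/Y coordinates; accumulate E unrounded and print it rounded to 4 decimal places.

G0 X0.00 Y0.00 Z1.92
G1 X4.50 Y0.00 E0.2395
G1 X4.50 Y27.50 E1.7029
G1 X0.00 Y27.50 E1.9424
G1 X0.00 Y0.00 E3.4058

At z = 1.92 mm: the cube is present — its section is the full 4.5×27.5 rectangle. The outline is a single polygon with 4 vertices. Extrusion per mm of travel: 0.4 × 0.32 / (π × 0.875²) = 0.053216. Accumulating E over each segment gives final E = 3.4058.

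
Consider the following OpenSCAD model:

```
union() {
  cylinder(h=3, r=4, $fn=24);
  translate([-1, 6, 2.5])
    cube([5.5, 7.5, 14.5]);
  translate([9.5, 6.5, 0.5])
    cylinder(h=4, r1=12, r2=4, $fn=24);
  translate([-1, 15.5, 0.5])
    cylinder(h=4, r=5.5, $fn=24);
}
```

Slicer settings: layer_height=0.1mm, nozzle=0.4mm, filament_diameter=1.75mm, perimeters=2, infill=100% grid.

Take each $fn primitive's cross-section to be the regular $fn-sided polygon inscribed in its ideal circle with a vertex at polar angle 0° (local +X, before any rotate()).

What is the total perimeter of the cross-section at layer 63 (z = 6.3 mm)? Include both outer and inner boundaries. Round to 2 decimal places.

26.00 mm

At z = 6.3 mm: the cylinder is not intersected at this z (z outside [0, 3]); the 5.5×7.5 cube at (-1, 6) contributes its full rectangle (perimeter 26.00 mm); the cone at (9.5, 6.5) does not reach this height (z outside [0.5, 4.5]); the cylinder at (-1, 15.5) is absent (z outside [0.5, 4.5]); Taking the union: only the 5.5×7.5 cube at (-1, 6) is present, so the union is just that shape — boundary = 26.00 mm. Overall, the cross-section is a single solid region. Total boundary length (outer) = 26.00 mm.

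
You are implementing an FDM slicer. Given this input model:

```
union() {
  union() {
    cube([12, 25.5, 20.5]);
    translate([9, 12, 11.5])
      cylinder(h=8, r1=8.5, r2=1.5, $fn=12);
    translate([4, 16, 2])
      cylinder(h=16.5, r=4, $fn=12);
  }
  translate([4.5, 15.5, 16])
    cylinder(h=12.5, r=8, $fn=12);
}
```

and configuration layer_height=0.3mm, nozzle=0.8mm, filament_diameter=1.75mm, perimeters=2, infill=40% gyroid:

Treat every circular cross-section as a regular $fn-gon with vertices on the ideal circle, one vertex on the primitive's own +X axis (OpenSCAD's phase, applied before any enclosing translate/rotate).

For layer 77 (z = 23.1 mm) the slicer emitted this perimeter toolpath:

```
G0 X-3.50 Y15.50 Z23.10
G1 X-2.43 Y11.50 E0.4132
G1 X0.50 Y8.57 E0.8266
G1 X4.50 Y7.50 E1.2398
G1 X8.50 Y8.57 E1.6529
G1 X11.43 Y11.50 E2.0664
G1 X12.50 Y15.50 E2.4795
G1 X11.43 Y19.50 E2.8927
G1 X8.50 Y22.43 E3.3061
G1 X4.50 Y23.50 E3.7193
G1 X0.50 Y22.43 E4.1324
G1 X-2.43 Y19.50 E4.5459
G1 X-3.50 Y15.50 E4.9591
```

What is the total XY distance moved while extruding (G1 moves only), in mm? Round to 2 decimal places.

Sum the Euclidean lengths of each G1 segment: total = 49.70 mm.

49.70 mm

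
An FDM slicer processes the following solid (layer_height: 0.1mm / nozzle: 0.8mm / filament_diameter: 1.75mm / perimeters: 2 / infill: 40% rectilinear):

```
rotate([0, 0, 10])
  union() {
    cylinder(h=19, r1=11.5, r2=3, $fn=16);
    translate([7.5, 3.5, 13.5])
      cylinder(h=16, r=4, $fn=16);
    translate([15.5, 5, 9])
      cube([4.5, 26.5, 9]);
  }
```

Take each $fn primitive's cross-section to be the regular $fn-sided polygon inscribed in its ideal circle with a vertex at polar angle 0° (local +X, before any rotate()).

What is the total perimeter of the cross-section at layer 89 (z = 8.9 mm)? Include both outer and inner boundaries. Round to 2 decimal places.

At z = 8.9 mm: the cone contributes a regular 16-gon of circumradius 7.518 (interpolated between r1=11.5 and r2=3 at t=0.468) (perimeter = 2·16·7.518·sin(180°/16) = 46.94 mm); the cylinder at (7.5, 3.5) is absent (z outside [13.5, 29.5]); the cube at (15.5, 5) does not reach this height (z outside [9, 18]); Merging all regions: only the cone is present, so the union is just that shape — boundary = 46.94 mm; (whole slice rotated 10° about Z — lengths, areas and connectivity unchanged). Overall, the cross-section is a single solid region. Total boundary length (outer) = 46.94 mm.

46.94 mm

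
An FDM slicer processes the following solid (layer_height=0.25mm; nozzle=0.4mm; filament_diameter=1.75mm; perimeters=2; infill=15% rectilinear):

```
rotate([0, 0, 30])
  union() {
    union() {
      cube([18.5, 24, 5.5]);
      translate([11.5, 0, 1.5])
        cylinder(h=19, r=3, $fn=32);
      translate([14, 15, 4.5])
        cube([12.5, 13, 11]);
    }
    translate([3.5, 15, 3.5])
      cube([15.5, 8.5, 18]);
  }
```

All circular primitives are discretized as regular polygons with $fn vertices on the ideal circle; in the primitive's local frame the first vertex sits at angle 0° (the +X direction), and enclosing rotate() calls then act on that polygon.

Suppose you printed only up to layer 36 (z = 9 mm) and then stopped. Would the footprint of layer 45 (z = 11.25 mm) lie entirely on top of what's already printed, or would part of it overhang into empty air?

Compare the two slices. At z = 9: the cube is not intersected at this z (z outside [0, 5.5]); the r=3 cylinder at (11.5, 0) contributes a regular 32-gon of circumradius 3 (area = (32/2)·3.000²·sin(360°/32) = 28.09 mm²); the 12.5×13 cube at (14, 15) contributes its full rectangle (area 162.50 mm²); Taking the union: the 2 present regions are separate (no shared area or edge), so areas and boundary lengths simply add and each stays a separate island — area = 190.59 mm²; the cube at (3.5, 15) (footprint 15.5×8.5) is included at this height (area 131.75 mm²); Combining (union): the regions partially overlap — summed areas 322.34 mm² minus the doubly-counted overlap 42.50 mm² gives 279.84 mm² — area = 279.84 mm²; (whole slice rotated 30° about Z — lengths, areas and connectivity unchanged). At z = 11.25: the cube is absent (z outside [0, 5.5]); the cylinder at (11.5, 0): section is a regular 32-gon, circumradius r=3 (area = (32/2)·3.000²·sin(360°/32) = 28.09 mm²); the cube at (14, 15) is present — its section is the full 12.5×13 rectangle (area 162.50 mm²); Taking the union: the 2 present regions are separate (no shared area or edge), so areas and boundary lengths simply add and each stays a separate island — area = 190.59 mm²; the cube at (3.5, 15) is present — its section is the full 15.5×8.5 rectangle (area 131.75 mm²); Combining (union): the regions partially overlap — summed areas 322.34 mm² minus the doubly-counted overlap 42.50 mm² gives 279.84 mm² — area = 279.84 mm²; (rotated 30° about Z; rotation is an isometry so areas/perimeters/island counts are preserved). Checking containment: the cross-section at z = 11.25 is a subset of the cross-section at z = 9.

entirely on top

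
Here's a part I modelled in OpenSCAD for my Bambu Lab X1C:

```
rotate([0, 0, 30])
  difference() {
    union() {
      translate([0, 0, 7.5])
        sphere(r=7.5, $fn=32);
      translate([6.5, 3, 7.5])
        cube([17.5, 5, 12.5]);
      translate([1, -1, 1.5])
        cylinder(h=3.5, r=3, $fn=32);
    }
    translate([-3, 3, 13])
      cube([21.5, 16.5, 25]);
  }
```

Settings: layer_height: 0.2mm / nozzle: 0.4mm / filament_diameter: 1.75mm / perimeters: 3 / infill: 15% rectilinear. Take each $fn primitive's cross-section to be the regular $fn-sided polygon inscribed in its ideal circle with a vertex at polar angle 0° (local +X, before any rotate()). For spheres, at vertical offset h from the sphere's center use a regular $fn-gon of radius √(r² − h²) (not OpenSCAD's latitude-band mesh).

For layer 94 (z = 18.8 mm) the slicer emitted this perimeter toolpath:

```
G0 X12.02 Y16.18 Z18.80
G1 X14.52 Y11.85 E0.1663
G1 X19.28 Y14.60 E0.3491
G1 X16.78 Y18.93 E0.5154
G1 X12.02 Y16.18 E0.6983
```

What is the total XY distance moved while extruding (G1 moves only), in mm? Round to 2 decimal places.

20.99 mm

Sum the Euclidean lengths of each G1 segment: total = 20.99 mm.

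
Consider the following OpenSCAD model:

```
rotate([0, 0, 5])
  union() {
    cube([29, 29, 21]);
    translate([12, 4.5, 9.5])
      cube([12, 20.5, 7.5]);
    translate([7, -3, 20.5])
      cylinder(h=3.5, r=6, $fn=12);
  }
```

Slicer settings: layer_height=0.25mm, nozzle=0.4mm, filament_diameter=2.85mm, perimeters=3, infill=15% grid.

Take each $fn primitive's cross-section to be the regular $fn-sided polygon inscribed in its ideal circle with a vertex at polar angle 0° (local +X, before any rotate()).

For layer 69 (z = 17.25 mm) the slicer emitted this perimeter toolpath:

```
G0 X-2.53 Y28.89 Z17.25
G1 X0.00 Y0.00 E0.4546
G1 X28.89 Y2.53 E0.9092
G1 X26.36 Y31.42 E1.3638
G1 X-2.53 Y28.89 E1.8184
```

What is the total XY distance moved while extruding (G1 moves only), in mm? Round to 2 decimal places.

116.00 mm

Sum the Euclidean lengths of each G1 segment: total = 116.00 mm.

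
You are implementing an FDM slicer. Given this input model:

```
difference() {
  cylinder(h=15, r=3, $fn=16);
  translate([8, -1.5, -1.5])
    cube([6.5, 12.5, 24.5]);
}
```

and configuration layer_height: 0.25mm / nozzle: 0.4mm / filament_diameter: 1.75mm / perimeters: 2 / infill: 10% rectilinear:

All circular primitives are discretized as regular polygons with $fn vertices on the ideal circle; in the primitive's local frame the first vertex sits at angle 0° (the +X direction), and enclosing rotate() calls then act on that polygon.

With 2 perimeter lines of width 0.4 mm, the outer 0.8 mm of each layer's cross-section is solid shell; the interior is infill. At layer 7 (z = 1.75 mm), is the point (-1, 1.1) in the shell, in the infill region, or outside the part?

At z = 1.75 mm: the r=3 cylinder contributes a regular 16-gon of circumradius 3; the 6.5×12.5 cube at (8, -1.5) contributes its full rectangle; Subtracting the remaining from the first: starting from the r=3 cylinder, the 6.5×12.5 cube at (8, -1.5) misses the remaining region (no effect) — 1 connected region. Overall, the cross-section is a single solid region. The nearest boundary edge runs (-2.12, 2.12)→(-1.15, 2.77); distance from the point to it = 1.47 mm. The point is inside the cross-section and 1.47 mm from the nearest boundary — more than the 0.8 mm shell width (2 × 0.4), so it's in the infill interior.

infill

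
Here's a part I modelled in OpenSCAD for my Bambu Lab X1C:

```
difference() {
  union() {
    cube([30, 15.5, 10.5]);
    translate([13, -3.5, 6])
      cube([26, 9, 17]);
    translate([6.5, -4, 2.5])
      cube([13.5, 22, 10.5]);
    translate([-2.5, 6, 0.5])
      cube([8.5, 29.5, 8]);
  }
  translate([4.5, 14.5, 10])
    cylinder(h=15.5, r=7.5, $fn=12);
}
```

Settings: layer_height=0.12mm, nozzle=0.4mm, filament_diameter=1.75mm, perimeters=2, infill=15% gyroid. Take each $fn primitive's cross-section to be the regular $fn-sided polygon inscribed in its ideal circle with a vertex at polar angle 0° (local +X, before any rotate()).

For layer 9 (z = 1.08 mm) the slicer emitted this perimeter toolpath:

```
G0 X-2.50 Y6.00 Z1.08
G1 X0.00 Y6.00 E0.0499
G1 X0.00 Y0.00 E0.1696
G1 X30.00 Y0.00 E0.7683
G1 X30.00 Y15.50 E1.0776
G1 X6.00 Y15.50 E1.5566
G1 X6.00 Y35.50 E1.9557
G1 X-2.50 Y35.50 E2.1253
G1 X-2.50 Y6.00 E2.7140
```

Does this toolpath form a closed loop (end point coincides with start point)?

yes

Start point (G0): (-2.50, 6.00). End point (last G1): the path returns to the start — closed.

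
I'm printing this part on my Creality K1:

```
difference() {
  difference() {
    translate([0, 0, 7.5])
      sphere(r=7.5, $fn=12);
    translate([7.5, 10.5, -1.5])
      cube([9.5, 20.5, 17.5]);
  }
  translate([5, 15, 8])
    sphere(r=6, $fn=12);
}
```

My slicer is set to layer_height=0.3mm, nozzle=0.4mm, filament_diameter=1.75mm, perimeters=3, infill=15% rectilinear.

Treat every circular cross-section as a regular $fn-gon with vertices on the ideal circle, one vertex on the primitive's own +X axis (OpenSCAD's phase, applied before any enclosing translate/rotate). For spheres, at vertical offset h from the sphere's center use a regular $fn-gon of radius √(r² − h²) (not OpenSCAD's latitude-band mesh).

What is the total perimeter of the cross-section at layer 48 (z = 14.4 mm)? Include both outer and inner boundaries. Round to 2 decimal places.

At z = 14.4 mm: the r=7.5 sphere contributes a regular 12-gon of circumradius √(7.5²−6.9²) = 2.939 (perimeter = 2·12·2.939·sin(180°/12) = 18.26 mm); the cube at (7.5, 10.5) (footprint 9.5×20.5) is included at this height (perimeter 60.00 mm); Subtracting the remaining from the first: starting from the r=7.5 sphere, the 9.5×20.5 cube at (7.5, 10.5) misses the remaining region (no effect) — boundary = 18.26 mm; the sphere at (5, 15) is not intersected at this z (|z−center|=6.400 > r=6); After the difference (first − rest): none of the subtracted shapes is present at this height, so the result so far is unchanged — boundary = 18.26 mm. Overall, the cross-section is a single solid region. Total boundary length (outer) = 18.26 mm.

18.26 mm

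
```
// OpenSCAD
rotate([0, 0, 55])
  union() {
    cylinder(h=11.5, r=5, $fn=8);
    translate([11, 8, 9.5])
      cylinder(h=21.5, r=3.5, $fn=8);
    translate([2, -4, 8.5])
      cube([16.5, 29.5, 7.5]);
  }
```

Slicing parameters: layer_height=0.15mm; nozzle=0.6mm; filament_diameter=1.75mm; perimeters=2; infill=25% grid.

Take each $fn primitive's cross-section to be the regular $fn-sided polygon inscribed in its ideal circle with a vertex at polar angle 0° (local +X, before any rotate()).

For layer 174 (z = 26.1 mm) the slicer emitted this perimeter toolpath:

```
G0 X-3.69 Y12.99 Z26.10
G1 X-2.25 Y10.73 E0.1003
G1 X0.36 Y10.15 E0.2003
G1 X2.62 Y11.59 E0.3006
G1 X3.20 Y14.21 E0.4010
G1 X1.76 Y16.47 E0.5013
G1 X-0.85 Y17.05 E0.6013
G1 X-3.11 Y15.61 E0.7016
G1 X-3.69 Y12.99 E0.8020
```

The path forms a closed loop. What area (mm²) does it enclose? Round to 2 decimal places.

Apply the shoelace formula to the sequence of (X, Y) vertices; enclosed area = 34.66 mm².

34.66 mm²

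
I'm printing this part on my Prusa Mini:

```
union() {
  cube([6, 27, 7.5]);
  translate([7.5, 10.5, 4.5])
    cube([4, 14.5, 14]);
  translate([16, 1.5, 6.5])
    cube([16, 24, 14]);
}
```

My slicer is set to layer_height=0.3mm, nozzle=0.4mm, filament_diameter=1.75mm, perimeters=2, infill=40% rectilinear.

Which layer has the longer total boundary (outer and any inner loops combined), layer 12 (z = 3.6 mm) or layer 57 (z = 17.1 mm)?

Layer 12 (z = 3.6): the 6×27 cube contributes its full rectangle (perimeter 66.00 mm); the cube at (7.5, 10.5) is absent (z outside [4.5, 18.5]); the cube at (16, 1.5) does not reach this height (z outside [6.5, 20.5]); Taking the union: only the 6×27 cube is present, so the union is just that shape — boundary = 66.00 mm. So its perimeter = 66.00 mm. Layer 57 (z = 17.1): the cube is absent (z outside [0, 7.5]); the 4×14.5 cube at (7.5, 10.5) contributes its full rectangle (perimeter 37.00 mm); the cube at (16, 1.5) is present — its section is the full 16×24 rectangle (perimeter 80.00 mm); Merging all regions: the 2 present regions are separate (no shared area or edge), so areas and boundary lengths simply add and each stays a separate island — boundary = 117.00 mm. So its perimeter = 117.00 mm. Layer 57 is larger (117.00 vs 66.00 mm).

layer 57 (z = 17.1 mm)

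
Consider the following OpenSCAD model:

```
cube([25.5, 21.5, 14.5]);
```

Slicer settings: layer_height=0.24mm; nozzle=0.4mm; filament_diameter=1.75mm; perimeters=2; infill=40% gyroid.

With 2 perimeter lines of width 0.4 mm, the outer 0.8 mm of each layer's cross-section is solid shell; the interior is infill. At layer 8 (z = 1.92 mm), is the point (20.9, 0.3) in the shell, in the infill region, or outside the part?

shell

At z = 1.92 mm: the 25.5×21.5 cube contributes its full rectangle. Overall, the cross-section is a single solid region. The nearest boundary edge runs (0.00, 0.00)→(25.50, 0.00); distance from the point to it = 0.30 mm. The point is inside the cross-section, 0.30 mm from the nearest boundary — within the 0.8 mm shell band (2 × 0.4).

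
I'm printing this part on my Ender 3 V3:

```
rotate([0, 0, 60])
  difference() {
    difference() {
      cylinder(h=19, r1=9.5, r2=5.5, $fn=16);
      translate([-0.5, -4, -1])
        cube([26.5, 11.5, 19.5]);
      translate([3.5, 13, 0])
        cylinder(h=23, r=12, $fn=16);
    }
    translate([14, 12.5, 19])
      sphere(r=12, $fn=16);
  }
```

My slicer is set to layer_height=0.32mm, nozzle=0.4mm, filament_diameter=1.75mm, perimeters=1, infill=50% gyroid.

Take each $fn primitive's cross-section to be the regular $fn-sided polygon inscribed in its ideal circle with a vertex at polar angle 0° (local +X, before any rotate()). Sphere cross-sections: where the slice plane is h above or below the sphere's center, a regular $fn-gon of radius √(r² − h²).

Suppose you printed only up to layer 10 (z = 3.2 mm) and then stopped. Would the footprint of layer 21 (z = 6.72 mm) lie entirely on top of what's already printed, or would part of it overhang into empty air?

entirely on top

Compare the two slices. At z = 3.2: the cone (r1=9.5→r2=5.5) has section circumradius 8.826 here — a regular 16-gon (area = (16/2)·8.826²·sin(360°/16) = 238.50 mm²); the 26.5×11.5 cube at (-0.5, -4) contributes its full rectangle (area 304.75 mm²); the r=12 cylinder at (3.5, 13) contributes a regular 16-gon of circumradius 12 (area = (16/2)·12.000²·sin(360°/16) = 440.85 mm²); Taking the first minus the rest: starting from the cone (238.50 mm²), the 26.5×11.5 cube at (-0.5, -4) partially overlaps it — only the 95.33 mm² overlap (of its 304.75 mm²) is removed, clipping the outline; the r=12 cylinder at (3.5, 13) partially overlaps it — only the 28.75 mm² overlap (of its 440.85 mm²) is removed, clipping the outline — area = 114.42 mm²; the sphere at (14, 12.5) does not reach this height (|z−center|=15.800 > r=12); After the difference (first − rest): none of the subtracted shapes is present at this height, so the result so far is unchanged — area = 114.42 mm²; (whole slice rotated 60° about Z — lengths, areas and connectivity unchanged). At z = 6.72: the cone contributes a regular 16-gon of circumradius 8.085 (interpolated between r1=9.5 and r2=5.5 at t=0.354) (area = (16/2)·8.085²·sin(360°/16) = 200.13 mm²); the 26.5×11.5 cube at (-0.5, -4) contributes its full rectangle (area 304.75 mm²); the cylinder at (3.5, 13): section is a regular 16-gon, circumradius r=12 (area = (16/2)·12.000²·sin(360°/16) = 440.85 mm²); Taking the first minus the rest: starting from the cone (200.13 mm²), the 26.5×11.5 cube at (-0.5, -4) partially overlaps it — only the 85.48 mm² overlap (of its 304.75 mm²) is removed, clipping the outline; the r=12 cylinder at (3.5, 13) partially overlaps it — only the 21.16 mm² overlap (of its 440.85 mm²) is removed, clipping the outline — area = 93.50 mm²; the sphere at (14, 12.5) is absent (|z−center|=12.280 > r=12); Taking the first minus the rest: none of the subtracted shapes is present at this height, so that combined region is unchanged — area = 93.50 mm²; (rotated 60° about Z; rotation is an isometry so areas/perimeters/island counts are preserved). Checking containment: the cross-section at z = 6.72 is a subset of the cross-section at z = 3.2.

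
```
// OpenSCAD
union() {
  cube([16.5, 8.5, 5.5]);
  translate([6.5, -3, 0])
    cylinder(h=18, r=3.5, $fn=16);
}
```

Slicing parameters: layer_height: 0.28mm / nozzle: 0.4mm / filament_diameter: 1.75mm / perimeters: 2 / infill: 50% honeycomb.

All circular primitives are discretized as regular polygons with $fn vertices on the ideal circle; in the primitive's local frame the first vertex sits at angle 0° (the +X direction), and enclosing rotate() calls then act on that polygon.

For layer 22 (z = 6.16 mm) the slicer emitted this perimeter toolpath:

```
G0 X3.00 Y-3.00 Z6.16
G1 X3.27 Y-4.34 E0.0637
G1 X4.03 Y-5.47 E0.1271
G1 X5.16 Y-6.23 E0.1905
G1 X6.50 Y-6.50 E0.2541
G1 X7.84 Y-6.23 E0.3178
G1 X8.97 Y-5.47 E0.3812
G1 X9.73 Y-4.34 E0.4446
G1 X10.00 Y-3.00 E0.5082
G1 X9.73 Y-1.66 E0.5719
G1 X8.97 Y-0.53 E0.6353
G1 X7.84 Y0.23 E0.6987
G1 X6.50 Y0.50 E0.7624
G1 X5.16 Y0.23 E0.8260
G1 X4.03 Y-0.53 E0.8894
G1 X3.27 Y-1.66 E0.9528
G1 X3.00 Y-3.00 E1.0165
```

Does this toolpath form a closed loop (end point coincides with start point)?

Start point (G0): (3.00, -3.00). End point (last G1): the path returns to the start — closed.

yes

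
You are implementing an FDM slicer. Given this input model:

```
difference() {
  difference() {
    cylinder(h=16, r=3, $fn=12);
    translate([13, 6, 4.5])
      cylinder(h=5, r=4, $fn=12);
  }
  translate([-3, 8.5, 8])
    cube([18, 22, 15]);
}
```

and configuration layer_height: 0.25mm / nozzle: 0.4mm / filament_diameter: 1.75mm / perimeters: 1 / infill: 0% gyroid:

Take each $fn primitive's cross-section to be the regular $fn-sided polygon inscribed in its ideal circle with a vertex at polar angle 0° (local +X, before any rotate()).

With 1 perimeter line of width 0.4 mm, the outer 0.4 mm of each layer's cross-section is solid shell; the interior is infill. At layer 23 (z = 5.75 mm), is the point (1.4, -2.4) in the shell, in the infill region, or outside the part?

shell

At z = 5.75 mm: the r=3 cylinder gives a regular 12-gon of circumradius 3 (constant along its height); the r=4 cylinder at (13, 6) gives a regular 12-gon of circumradius 4 (constant along its height); Taking the first minus the rest: starting from the r=3 cylinder, the r=4 cylinder at (13, 6) misses the remaining region (no effect) — 1 connected region; the cube at (-3, 8.5) does not reach this height (z outside [8, 23]); Subtracting the remaining from the first: none of the subtracted shapes is present at this height, so that combined region is unchanged — 1 connected region. Overall, the cross-section is a single solid region. The nearest boundary edge runs (2.60, -1.50)→(1.50, -2.60); distance from the point to it = 0.21 mm. The point is inside the cross-section, 0.21 mm from the nearest boundary — within the 0.4 mm shell band (1 × 0.4).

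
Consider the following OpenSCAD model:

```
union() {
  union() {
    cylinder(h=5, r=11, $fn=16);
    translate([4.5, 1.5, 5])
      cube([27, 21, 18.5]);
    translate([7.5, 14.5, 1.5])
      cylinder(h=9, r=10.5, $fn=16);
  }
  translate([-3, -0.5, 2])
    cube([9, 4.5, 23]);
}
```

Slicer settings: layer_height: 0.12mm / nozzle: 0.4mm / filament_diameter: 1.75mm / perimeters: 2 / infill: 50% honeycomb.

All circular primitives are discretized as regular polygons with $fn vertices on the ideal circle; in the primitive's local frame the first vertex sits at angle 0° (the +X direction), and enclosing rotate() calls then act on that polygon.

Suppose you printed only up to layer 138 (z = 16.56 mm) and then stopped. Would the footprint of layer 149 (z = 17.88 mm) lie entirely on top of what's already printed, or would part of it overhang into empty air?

entirely on top

Compare the two slices. At z = 16.56: the cylinder is not intersected at this z (z outside [0, 5]); the cube at (4.5, 1.5) is present — its section is the full 27×21 rectangle (area 567.00 mm²); the cylinder at (7.5, 14.5) is absent (z outside [1.5, 10.5]); Merging all regions: only the 27×21 cube at (4.5, 1.5) is present, so the union is just that shape — area = 567.00 mm²; the cube at (-3, -0.5) (footprint 9×4.5) is included at this height (area 40.50 mm²); Merging all regions: the regions partially overlap — summed areas 607.50 mm² minus the doubly-counted overlap 3.75 mm² gives 603.75 mm² — area = 603.75 mm². At z = 17.88: the cylinder is not intersected at this z (z outside [0, 5]); the 27×21 cube at (4.5, 1.5) contributes its full rectangle (area 567.00 mm²); the cylinder at (7.5, 14.5) is not intersected at this z (z outside [1.5, 10.5]); Combining (union): only the 27×21 cube at (4.5, 1.5) is present, so the union is just that shape — area = 567.00 mm²; the 9×4.5 cube at (-3, -0.5) contributes its full rectangle (area 40.50 mm²); Merging all regions: the regions partially overlap — summed areas 607.50 mm² minus the doubly-counted overlap 3.75 mm² gives 603.75 mm² — area = 603.75 mm². Checking containment: the cross-section at z = 17.88 is a subset of the cross-section at z = 16.56.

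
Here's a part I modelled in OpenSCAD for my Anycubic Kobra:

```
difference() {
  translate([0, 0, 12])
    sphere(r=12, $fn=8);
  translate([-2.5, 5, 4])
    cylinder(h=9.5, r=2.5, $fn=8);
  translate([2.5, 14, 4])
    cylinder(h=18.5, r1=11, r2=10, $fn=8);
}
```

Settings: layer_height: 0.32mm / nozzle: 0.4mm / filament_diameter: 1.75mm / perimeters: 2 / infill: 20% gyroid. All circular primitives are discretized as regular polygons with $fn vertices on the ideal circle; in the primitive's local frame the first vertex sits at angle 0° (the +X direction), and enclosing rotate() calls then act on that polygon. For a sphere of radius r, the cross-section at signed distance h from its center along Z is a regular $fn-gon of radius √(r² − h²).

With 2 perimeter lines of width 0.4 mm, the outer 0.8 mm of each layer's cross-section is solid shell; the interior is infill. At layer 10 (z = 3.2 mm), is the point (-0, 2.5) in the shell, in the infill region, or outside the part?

infill

At z = 3.2 mm: the sphere: section is a regular 8-gon, circumradius = √(r²−h²) = √(12²−8.8²) = 8.158; the cylinder at (-2.5, 5) does not reach this height (z outside [4, 13.5]); the cone at (2.5, 14) is not intersected at this z (z outside [4, 22.5]); After the difference (first − rest): none of the subtracted shapes is present at this height, so the r=12 sphere is unchanged — 1 connected region. Overall, the cross-section is a single solid region. The nearest boundary edge runs (0.00, 8.16)→(-5.77, 5.77); distance from the point to it = 5.23 mm. The point is inside the cross-section and 5.23 mm from the nearest boundary — more than the 0.8 mm shell width (2 × 0.4), so it's in the infill interior.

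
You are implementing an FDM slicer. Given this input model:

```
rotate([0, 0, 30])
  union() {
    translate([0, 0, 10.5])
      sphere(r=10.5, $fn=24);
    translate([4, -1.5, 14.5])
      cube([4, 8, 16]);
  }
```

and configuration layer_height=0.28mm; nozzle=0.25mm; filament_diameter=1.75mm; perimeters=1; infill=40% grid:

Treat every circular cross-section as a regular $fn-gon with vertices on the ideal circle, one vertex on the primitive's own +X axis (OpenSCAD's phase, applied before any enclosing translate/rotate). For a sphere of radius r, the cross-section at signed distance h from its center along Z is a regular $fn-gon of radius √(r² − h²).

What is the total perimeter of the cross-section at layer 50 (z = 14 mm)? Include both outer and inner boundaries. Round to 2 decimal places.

62.02 mm

At z = 14 mm: the r=10.5 sphere slices to a regular 24-gon of circumradius 9.899 (√(r²−h²) with h=3.5 from center) (perimeter = 2·24·9.899·sin(180°/24) = 62.02 mm); the cube at (4, -1.5) is not intersected at this z (z outside [14.5, 30.5]); Combining (union): only the r=10.5 sphere is present, so the union is just that shape — boundary = 62.02 mm; (rotated 30° about Z; rotation is an isometry so areas/perimeters/island counts are preserved). Overall, the cross-section is a single solid region. Total boundary length (outer) = 62.02 mm.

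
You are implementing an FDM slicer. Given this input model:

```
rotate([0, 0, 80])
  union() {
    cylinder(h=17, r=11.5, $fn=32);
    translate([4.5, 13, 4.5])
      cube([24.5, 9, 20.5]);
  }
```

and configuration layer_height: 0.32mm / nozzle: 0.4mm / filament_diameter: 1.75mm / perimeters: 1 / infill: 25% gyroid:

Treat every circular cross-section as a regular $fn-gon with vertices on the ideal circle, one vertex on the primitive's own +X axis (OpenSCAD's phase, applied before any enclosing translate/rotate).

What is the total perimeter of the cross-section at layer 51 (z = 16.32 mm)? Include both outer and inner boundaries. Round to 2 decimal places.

139.14 mm

At z = 16.32 mm: the r=11.5 cylinder gives a regular 32-gon of circumradius 11.5 (constant along its height) (perimeter = 2·32·11.500·sin(180°/32) = 72.14 mm); the cube at (4.5, 13) (footprint 24.5×9) is included at this height (perimeter 67.00 mm); Combining (union): the 2 present regions are separate (no shared area or edge), so areas and boundary lengths simply add and each stays a separate island — boundary = 139.14 mm; (rotated 80° about Z; rotation is an isometry so areas/perimeters/island counts are preserved). Overall, the cross-section has 2 separate islands. Total boundary length (outer) = 139.14 mm.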